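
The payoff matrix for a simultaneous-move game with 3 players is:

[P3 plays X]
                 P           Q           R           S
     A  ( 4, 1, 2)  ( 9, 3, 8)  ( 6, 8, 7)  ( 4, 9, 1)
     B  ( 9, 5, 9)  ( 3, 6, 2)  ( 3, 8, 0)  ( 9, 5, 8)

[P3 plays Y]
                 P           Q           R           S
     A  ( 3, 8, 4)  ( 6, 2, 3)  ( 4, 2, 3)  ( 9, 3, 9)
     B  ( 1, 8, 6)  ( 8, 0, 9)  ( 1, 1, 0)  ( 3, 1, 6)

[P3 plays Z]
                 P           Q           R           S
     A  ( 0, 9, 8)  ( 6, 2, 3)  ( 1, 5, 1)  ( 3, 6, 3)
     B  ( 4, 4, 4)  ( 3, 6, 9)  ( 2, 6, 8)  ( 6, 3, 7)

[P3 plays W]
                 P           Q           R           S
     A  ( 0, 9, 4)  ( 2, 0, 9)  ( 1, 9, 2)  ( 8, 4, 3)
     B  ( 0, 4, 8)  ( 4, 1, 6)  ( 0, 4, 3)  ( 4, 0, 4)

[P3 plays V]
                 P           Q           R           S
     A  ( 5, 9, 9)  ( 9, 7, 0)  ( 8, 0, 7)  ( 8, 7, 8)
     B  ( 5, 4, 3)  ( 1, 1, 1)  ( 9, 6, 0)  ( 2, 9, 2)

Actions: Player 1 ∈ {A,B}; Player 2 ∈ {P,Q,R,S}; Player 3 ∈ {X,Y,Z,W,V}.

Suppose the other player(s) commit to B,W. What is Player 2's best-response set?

BR_2 = {P,R}

u_2(P vs B,W) = 4
u_2(Q vs B,W) = 1
u_2(R vs B,W) = 4
u_2(S vs B,W) = 0
max payoff 4 at {P,R}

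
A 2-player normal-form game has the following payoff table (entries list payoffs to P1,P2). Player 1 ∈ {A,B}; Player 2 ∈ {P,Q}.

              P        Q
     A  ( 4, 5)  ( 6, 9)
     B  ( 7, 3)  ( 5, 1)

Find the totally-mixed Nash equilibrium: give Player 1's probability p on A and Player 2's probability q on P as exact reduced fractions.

P1 indiff ⇒ q·4+(1-q)·6 = q·7+(1-q)·5 ⇒ q(-3) = (1-q)(-1) ⇒ q = 1/4
P2 indiff ⇒ p·5+(1-p)·3 = p·9+(1-p)·1 ⇒ p(-4) = (1-p)(-2) ⇒ p = 1/3

p=1/3, q=1/4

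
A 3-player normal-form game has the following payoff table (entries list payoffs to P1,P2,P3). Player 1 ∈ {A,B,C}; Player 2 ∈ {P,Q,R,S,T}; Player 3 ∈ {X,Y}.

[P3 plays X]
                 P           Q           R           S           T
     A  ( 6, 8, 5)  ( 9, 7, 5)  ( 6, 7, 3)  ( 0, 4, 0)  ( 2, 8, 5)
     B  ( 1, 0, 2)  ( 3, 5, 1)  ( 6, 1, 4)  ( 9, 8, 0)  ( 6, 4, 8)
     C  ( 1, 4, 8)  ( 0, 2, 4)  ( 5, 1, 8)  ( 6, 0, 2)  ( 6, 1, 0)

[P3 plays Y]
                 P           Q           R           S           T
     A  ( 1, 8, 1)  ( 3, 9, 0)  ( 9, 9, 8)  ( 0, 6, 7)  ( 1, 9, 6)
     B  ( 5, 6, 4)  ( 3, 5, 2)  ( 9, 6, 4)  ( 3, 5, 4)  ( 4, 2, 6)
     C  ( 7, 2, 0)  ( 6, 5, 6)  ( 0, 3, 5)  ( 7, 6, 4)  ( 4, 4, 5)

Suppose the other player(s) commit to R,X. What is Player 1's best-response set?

u_1(A vs R,X) = 6
u_1(B vs R,X) = 6
u_1(C vs R,X) = 5
max payoff 6 at {A,B}

argmax u_1 = {A,B}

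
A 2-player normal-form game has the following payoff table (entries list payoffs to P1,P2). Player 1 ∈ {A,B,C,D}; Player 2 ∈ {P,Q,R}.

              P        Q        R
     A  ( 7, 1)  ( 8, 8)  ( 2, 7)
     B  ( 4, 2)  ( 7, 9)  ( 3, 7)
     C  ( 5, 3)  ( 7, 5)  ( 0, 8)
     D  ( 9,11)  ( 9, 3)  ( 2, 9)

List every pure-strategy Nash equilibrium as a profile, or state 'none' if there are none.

PSNE = {(D,P)}

(A,P): not NE [P1→D gives 9>7; P2→Q gives 8>1]
(A,Q): not NE [P1→D gives 9>8]
(A,R): not NE [P1→B gives 3>2; P2→Q gives 8>7]
(B,P): not NE [P1→D gives 9>4; P2→Q gives 9>2]
(B,Q): not NE [P1→D gives 9>7]
(B,R): not NE [P2→Q gives 9>7]
(C,P): not NE [P1→D gives 9>5; P2→R gives 8>3]
(C,Q): not NE [P1→D gives 9>7; P2→R gives 8>5]
(C,R): not NE [P1→B gives 3>0]
(D,P): NE
(D,Q): not NE [P2→P gives 11>3]
(D,R): not NE [P1→B gives 3>2; P2→P gives 11>9]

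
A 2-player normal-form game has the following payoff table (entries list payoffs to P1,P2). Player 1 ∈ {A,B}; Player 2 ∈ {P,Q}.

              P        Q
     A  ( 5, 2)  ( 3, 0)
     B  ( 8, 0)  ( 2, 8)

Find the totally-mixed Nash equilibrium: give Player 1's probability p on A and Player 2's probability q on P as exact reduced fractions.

p=4/5, q=1/4

P1 indiff ⇒ q·5+(1-q)·3 = q·8+(1-q)·2 ⇒ q(-3) = (1-q)(-1) ⇒ q = 1/4
P2 indiff ⇒ p·2+(1-p)·0 = p·0+(1-p)·8 ⇒ p(2) = (1-p)(8) ⇒ p = 4/5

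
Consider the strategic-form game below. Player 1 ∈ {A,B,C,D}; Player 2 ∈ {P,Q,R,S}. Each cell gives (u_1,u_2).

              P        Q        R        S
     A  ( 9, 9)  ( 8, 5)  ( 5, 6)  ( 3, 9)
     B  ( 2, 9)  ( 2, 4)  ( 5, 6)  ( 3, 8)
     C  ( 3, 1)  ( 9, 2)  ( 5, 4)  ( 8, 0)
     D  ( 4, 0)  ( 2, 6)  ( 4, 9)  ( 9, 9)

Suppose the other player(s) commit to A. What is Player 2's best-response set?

BR_2 = {P,S}

u_2(P vs A) = 9
u_2(Q vs A) = 5
u_2(R vs A) = 6
u_2(S vs A) = 9
max payoff 9 at {P,S}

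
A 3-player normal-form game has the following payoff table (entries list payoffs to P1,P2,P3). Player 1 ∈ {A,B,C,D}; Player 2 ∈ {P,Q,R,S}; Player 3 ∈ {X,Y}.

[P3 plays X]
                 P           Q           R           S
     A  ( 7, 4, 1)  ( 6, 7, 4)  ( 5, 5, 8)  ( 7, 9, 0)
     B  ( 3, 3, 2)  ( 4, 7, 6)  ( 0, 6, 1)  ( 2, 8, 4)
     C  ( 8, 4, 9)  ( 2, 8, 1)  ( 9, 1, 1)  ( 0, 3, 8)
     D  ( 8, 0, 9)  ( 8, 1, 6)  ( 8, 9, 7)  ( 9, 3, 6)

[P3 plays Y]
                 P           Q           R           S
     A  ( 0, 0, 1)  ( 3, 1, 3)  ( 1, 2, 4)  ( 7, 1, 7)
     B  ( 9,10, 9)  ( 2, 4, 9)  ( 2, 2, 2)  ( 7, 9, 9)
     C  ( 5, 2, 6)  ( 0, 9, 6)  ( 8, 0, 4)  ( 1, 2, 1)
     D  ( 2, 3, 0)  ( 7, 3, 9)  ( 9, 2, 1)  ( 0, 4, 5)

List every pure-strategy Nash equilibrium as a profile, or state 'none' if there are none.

PSNE = {(B,P,Y)}

(A,P,X): not NE [P1→D gives 8>7; P2→S gives 9>4]
(A,P,Y): not NE [P1→B gives 9>0; P2→R gives 2>0]
(A,Q,X): not NE [P1→D gives 8>6; P2→S gives 9>7]
(A,Q,Y): not NE [P1→D gives 7>3; P2→R gives 2>1; P3→X gives 4>3]
(A,R,X): not NE [P1→C gives 9>5; P2→S gives 9>5]
(A,R,Y): not NE [P1→D gives 9>1; P3→X gives 8>4]
(A,S,X): not NE [P1→D gives 9>7; P3→Y gives 7>0]
(A,S,Y): not NE [P2→R gives 2>1]
(B,P,X): not NE [P1→D gives 8>3; P2→S gives 8>3; P3→Y gives 9>2]
(B,P,Y): NE
(B,Q,X): not NE [P1→D gives 8>4; P2→S gives 8>7; P3→Y gives 9>6]
(B,Q,Y): not NE [P1→D gives 7>2; P2→P gives 10>4]
(B,R,X): not NE [P1→C gives 9>0; P2→S gives 8>6; P3→Y gives 2>1]
(B,R,Y): not NE [P1→D gives 9>2; P2→P gives 10>2]
(B,S,X): not NE [P1→D gives 9>2; P3→Y gives 9>4]
(B,S,Y): not NE [P2→P gives 10>9]
(C,P,X): not NE [P2→Q gives 8>4]
(C,P,Y): not NE [P1→B gives 9>5; P2→Q gives 9>2; P3→X gives 9>6]
(C,Q,X): not NE [P1→D gives 8>2; P3→Y gives 6>1]
(C,Q,Y): not NE [P1→D gives 7>0]
(C,R,X): not NE [P2→Q gives 8>1; P3→Y gives 4>1]
(C,R,Y): not NE [P1→D gives 9>8; P2→Q gives 9>0]
(C,S,X): not NE [P1→D gives 9>0; P2→Q gives 8>3]
(C,S,Y): not NE [P1→B gives 7>1; P2→Q gives 9>2; P3→X gives 8>1]
(D,P,X): not NE [P2→R gives 9>0]
(D,P,Y): not NE [P1→B gives 9>2; P2→S gives 4>3; P3→X gives 9>0]
(D,Q,X): not NE [P2→R gives 9>1; P3→Y gives 9>6]
(D,Q,Y): not NE [P2→S gives 4>3]
(D,R,X): not NE [P1→C gives 9>8]
(D,R,Y): not NE [P2→S gives 4>2; P3→X gives 7>1]
(D,S,X): not NE [P2→R gives 9>3]
(D,S,Y): not NE [P1→B gives 7>0; P3→X gives 6>5]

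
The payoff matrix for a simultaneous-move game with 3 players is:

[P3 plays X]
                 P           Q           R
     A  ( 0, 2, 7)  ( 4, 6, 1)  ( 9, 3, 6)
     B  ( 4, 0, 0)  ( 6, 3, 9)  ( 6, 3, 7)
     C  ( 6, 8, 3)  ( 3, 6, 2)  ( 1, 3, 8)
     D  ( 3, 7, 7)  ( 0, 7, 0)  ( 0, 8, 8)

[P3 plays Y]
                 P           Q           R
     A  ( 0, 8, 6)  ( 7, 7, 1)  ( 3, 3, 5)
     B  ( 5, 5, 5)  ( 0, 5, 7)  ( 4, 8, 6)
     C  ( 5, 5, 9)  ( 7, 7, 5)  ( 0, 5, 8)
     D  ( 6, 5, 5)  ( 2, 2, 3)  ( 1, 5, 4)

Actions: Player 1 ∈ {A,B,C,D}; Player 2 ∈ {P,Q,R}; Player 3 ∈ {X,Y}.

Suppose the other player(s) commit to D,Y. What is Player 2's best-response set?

P2 best: {P,R}

u_2(P vs D,Y) = 5
u_2(Q vs D,Y) = 2
u_2(R vs D,Y) = 5
max payoff 5 at {P,R}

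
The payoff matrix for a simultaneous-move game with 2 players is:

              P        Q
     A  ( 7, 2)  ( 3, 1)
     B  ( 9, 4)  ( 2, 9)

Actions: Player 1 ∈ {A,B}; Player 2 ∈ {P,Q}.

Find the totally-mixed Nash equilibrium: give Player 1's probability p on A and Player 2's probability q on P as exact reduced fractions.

P1 indiff ⇒ q·7+(1-q)·3 = q·9+(1-q)·2 ⇒ q(-2) = (1-q)(-1) ⇒ q = 1/3
P2 indiff ⇒ p·2+(1-p)·4 = p·1+(1-p)·9 ⇒ p(1) = (1-p)(5) ⇒ p = 5/6

(p,q) = (5/6, 1/3)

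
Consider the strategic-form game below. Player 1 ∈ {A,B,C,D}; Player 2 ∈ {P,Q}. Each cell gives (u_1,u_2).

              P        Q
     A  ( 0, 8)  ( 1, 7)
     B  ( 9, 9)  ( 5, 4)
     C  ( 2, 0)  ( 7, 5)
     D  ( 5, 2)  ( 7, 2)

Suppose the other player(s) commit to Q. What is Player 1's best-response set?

BR_1 = {C,D}

u_1(A vs Q) = 1
u_1(B vs Q) = 5
u_1(C vs Q) = 7
u_1(D vs Q) = 7
max payoff 7 at {C,D}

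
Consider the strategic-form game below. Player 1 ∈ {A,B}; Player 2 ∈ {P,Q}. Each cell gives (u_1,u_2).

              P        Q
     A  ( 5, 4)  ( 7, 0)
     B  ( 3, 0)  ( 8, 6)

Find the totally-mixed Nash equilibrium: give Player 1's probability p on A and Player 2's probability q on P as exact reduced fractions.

P1 indiff ⇒ q·5+(1-q)·7 = q·3+(1-q)·8 ⇒ q(2) = (1-q)(1) ⇒ q = 1/3
P2 indiff ⇒ p·4+(1-p)·0 = p·0+(1-p)·6 ⇒ p(4) = (1-p)(6) ⇒ p = 3/5

p=3/5, q=1/3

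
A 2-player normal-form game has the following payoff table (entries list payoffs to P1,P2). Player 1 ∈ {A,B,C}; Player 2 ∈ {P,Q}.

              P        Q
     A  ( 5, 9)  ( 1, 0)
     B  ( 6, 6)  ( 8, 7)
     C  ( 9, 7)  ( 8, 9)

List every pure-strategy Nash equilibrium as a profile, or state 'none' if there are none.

Nash profiles: (B,Q), (C,Q)

(A,P): not NE [P1→C gives 9>5]
(A,Q): not NE [P1→C gives 8>1; P2→P gives 9>0]
(B,P): not NE [P1→C gives 9>6; P2→Q gives 7>6]
(B,Q): NE
(C,P): not NE [P2→Q gives 9>7]
(C,Q): NE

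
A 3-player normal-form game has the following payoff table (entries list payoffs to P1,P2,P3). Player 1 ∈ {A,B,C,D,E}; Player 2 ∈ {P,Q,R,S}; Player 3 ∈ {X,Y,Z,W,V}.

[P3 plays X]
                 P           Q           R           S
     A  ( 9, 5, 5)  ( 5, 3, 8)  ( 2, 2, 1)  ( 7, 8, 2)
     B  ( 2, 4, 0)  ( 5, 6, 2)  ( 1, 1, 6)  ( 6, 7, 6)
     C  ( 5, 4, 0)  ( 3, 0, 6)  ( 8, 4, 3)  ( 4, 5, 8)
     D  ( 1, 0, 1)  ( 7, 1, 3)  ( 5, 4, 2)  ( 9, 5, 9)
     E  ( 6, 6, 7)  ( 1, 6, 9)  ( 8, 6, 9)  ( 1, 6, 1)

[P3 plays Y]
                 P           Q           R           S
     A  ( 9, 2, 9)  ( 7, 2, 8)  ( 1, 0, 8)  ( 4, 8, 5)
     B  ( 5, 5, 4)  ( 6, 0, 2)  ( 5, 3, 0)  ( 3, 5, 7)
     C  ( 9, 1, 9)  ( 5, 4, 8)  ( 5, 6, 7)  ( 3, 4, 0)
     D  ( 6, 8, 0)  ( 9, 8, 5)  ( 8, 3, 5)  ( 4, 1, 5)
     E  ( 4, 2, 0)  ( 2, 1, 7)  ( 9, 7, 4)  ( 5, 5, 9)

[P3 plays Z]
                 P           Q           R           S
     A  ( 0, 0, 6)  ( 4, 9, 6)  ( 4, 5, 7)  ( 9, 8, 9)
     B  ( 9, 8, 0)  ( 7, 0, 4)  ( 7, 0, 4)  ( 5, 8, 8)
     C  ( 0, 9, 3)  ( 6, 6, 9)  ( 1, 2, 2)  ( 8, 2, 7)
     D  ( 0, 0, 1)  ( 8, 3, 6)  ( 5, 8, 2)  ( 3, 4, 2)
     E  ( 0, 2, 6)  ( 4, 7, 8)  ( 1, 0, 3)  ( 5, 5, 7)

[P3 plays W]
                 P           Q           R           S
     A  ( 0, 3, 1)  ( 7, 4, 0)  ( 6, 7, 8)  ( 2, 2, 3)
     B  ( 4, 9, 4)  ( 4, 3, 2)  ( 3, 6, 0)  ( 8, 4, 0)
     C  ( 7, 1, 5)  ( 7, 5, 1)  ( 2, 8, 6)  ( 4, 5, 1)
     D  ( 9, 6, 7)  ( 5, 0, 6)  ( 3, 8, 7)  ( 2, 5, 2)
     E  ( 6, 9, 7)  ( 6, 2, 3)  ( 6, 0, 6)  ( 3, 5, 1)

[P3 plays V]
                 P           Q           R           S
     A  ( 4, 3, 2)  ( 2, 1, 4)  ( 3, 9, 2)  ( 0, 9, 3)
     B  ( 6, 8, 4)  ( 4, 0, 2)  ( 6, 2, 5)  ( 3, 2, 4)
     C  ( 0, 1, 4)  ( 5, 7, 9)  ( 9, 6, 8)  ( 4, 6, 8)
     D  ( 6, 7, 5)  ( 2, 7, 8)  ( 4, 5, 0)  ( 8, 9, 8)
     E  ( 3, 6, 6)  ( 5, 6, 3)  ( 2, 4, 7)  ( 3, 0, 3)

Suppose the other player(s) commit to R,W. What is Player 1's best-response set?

u_1(A vs R,W) = 6
u_1(B vs R,W) = 3
u_1(C vs R,W) = 2
u_1(D vs R,W) = 3
u_1(E vs R,W) = 6
max payoff 6 at {A,E}

P1 best: {A,E}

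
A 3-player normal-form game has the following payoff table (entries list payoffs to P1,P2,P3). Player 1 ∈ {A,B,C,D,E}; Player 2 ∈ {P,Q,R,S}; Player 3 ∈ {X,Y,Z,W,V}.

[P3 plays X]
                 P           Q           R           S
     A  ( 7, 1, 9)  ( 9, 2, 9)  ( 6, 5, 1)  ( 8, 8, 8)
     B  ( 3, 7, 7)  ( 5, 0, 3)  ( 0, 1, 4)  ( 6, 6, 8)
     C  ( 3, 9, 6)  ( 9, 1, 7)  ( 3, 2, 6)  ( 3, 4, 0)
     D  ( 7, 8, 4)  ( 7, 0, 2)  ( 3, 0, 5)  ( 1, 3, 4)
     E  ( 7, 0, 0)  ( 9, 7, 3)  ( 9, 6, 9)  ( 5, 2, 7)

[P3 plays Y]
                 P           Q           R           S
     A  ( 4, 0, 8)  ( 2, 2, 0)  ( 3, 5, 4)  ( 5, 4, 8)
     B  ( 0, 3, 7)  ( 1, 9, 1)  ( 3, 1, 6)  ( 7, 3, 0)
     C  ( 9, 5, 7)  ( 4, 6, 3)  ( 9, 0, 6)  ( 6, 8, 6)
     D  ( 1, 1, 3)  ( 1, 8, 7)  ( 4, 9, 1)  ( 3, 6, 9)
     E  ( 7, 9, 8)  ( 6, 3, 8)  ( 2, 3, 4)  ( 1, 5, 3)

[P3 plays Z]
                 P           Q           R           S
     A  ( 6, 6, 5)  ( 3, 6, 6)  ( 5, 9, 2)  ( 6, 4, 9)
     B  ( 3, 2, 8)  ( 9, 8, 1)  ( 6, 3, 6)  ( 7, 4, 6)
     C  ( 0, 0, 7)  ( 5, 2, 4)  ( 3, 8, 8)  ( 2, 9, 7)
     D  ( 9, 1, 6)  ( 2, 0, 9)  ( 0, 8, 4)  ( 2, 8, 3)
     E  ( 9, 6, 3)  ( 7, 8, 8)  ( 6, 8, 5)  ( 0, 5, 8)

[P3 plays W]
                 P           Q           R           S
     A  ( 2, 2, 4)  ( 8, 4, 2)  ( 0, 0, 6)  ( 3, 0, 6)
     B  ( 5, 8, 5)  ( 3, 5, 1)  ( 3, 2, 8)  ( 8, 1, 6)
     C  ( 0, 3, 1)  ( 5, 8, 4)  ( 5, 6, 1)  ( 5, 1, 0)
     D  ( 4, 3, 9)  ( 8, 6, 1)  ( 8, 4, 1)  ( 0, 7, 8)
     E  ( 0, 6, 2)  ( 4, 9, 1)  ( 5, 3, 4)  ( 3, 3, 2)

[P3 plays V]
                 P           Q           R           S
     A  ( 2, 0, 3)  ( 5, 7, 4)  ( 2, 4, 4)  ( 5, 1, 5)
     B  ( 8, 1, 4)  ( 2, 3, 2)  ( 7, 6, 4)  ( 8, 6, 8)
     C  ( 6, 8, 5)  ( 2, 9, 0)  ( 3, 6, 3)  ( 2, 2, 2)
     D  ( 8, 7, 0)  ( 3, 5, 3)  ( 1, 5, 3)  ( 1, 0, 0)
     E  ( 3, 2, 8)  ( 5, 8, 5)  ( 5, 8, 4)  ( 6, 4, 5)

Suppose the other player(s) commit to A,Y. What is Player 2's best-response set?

u_2(P vs A,Y) = 0
u_2(Q vs A,Y) = 2
u_2(R vs A,Y) = 5
u_2(S vs A,Y) = 4
max payoff 5 at {R}

P2 best: {R}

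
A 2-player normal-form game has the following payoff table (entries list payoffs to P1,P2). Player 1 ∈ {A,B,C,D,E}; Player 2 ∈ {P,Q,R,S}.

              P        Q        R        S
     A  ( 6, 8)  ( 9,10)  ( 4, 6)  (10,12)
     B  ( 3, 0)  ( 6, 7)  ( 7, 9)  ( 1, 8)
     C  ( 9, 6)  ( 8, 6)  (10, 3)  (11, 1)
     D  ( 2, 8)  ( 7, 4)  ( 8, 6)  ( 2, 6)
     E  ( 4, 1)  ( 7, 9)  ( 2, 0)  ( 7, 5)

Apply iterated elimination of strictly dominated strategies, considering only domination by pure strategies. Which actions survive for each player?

Remaining: P1:{A,C} P2:{P,Q,S}

P1 drop B (C beats it: P:9>3 Q:8>6 R:10>7 S:11>1)
P1 drop D (C beats it: P:9>2 Q:8>7 R:10>8 S:11>2)
P1 drop E (A beats it: P:6>4 Q:9>7 R:4>2 S:10>7)
P2 drop R (P beats it: A:8>6 C:6>3)
P1→{A,C} P2→{P,Q,S}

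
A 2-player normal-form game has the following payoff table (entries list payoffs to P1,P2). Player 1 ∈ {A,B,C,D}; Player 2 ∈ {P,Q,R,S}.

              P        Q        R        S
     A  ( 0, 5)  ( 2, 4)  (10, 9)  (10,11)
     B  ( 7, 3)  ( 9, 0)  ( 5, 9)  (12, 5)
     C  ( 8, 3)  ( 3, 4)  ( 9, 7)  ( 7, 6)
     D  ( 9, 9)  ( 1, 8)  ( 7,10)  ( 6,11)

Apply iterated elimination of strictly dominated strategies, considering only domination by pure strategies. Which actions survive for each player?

P2 drop P (R beats it: A:9>5 B:9>3 C:7>3 D:10>9)
P1 drop D (A beats it: Q:2>1 R:10>7 S:10>6)
P2 drop Q (R beats it: A:9>4 B:9>0 C:7>4)
P1 drop C (A beats it: R:10>9 S:10>7)
P1→{A,B} P2→{R,S}

IESDS → P1:{A,B} P2:{R,S}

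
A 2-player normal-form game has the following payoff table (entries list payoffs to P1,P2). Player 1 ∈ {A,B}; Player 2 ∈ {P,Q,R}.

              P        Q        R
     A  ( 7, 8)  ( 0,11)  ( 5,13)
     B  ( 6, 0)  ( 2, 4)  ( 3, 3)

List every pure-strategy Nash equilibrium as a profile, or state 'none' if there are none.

(A,P): not NE [P2→R gives 13>8]
(A,Q): not NE [P1→B gives 2>0; P2→R gives 13>11]
(A,R): NE
(B,P): not NE [P1→A gives 7>6; P2→Q gives 4>0]
(B,Q): NE
(B,R): not NE [P1→A gives 5>3; P2→Q gives 4>3]

NE set: (A,R), (B,Q)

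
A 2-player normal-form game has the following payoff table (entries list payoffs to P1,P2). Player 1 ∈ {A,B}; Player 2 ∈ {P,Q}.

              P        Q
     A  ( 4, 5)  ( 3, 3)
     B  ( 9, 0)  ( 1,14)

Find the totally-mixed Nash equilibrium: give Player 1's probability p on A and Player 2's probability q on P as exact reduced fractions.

P1 indiff ⇒ q·4+(1-q)·3 = q·9+(1-q)·1 ⇒ q(-5) = (1-q)(-2) ⇒ q = 2/7
P2 indiff ⇒ p·5+(1-p)·0 = p·3+(1-p)·14 ⇒ p(2) = (1-p)(14) ⇒ p = 7/8

p=7/8, q=2/7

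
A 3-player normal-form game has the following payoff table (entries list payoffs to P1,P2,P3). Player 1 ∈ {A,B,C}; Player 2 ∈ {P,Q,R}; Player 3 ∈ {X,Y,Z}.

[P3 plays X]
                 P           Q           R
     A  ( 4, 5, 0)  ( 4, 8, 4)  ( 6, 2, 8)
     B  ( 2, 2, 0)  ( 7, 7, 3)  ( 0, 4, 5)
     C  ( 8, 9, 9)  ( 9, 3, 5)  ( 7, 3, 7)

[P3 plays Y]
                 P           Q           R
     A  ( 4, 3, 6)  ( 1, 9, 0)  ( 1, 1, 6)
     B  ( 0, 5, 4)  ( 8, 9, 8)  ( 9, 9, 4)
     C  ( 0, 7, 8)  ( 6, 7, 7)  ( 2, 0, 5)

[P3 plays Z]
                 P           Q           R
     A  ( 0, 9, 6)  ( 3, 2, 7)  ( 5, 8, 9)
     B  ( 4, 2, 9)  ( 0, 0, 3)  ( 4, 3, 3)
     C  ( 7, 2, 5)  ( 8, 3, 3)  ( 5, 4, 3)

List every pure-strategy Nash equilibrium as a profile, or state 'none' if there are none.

PSNE = {(B,Q,Y), (C,P,X)}

(A,P,X): not NE [P1→C gives 8>4; P2→Q gives 8>5; P3→Z gives 6>0]
(A,P,Y): not NE [P2→Q gives 9>3]
(A,P,Z): not NE [P1→C gives 7>0]
(A,Q,X): not NE [P1→C gives 9>4; P3→Z gives 7>4]
(A,Q,Y): not NE [P1→B gives 8>1; P3→Z gives 7>0]
(A,Q,Z): not NE [P1→C gives 8>3; P2→P gives 9>2]
(A,R,X): not NE [P1→C gives 7>6; P2→Q gives 8>2; P3→Z gives 9>8]
(A,R,Y): not NE [P1→B gives 9>1; P2→Q gives 9>1; P3→Z gives 9>6]
(A,R,Z): not NE [P2→P gives 9>8]
(B,P,X): not NE [P1→C gives 8>2; P2→Q gives 7>2; P3→Z gives 9>0]
(B,P,Y): not NE [P1→A gives 4>0; P2→R gives 9>5; P3→Z gives 9>4]
(B,P,Z): not NE [P1→C gives 7>4; P2→R gives 3>2]
(B,Q,X): not NE [P1→C gives 9>7; P3→Y gives 8>3]
(B,Q,Y): NE
(B,Q,Z): not NE [P1→C gives 8>0; P2→R gives 3>0; P3→Y gives 8>3]
(B,R,X): not NE [P1→C gives 7>0; P2→Q gives 7>4]
(B,R,Y): not NE [P3→X gives 5>4]
(B,R,Z): not NE [P1→C gives 5>4; P3→X gives 5>3]
(C,P,X): NE
(C,P,Y): not NE [P1→A gives 4>0; P3→X gives 9>8]
(C,P,Z): not NE [P2→R gives 4>2; P3→X gives 9>5]
(C,Q,X): not NE [P2→P gives 9>3; P3→Y gives 7>5]
(C,Q,Y): not NE [P1→B gives 8>6]
(C,Q,Z): not NE [P2→R gives 4>3; P3→Y gives 7>3]
(C,R,X): not NE [P2→P gives 9>3]
(C,R,Y): not NE [P1→B gives 9>2; P2→Q gives 7>0; P3→X gives 7>5]
(C,R,Z): not NE [P3→X gives 7>3]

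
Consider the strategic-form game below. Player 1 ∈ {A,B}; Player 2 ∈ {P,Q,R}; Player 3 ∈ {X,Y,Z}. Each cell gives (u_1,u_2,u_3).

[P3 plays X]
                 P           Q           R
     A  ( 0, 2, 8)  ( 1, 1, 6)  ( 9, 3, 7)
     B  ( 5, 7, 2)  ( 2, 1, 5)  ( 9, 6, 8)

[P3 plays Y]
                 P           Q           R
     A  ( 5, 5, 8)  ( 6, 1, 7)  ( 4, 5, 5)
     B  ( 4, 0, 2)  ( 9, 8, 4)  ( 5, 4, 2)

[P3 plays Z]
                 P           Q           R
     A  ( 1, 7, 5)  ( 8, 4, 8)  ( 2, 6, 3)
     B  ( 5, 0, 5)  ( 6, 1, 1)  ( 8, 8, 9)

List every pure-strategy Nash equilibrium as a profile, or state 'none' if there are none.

(A,P,X): not NE [P1→B gives 5>0; P2→R gives 3>2]
(A,P,Y): NE
(A,P,Z): not NE [P1→B gives 5>1; P3→Y gives 8>5]
(A,Q,X): not NE [P1→B gives 2>1; P2→R gives 3>1; P3→Z gives 8>6]
(A,Q,Y): not NE [P1→B gives 9>6; P2→R gives 5>1; P3→Z gives 8>7]
(A,Q,Z): not NE [P2→P gives 7>4]
(A,R,X): NE
(A,R,Y): not NE [P1→B gives 5>4; P3→X gives 7>5]
(A,R,Z): not NE [P1→B gives 8>2; P2→P gives 7>6; P3→X gives 7>3]
(B,P,X): not NE [P3→Z gives 5>2]
(B,P,Y): not NE [P1→A gives 5>4; P2→Q gives 8>0; P3→Z gives 5>2]
(B,P,Z): not NE [P2→R gives 8>0]
(B,Q,X): not NE [P2→P gives 7>1]
(B,Q,Y): not NE [P3→X gives 5>4]
(B,Q,Z): not NE [P1→A gives 8>6; P2→R gives 8>1; P3→X gives 5>1]
(B,R,X): not NE [P2→P gives 7>6; P3→Z gives 9>8]
(B,R,Y): not NE [P2→Q gives 8>4; P3→Z gives 9>2]
(B,R,Z): NE

NE set: (A,P,Y), (A,R,X), (B,R,Z)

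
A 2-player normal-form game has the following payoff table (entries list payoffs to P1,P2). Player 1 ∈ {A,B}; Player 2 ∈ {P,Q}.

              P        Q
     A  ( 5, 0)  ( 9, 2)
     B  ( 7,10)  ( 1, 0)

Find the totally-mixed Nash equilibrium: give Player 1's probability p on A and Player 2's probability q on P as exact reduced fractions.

P1 mixes 5/6 on A; P2 mixes 4/5 on P

P1 indiff ⇒ q·5+(1-q)·9 = q·7+(1-q)·1 ⇒ q(-2) = (1-q)(-8) ⇒ q = 4/5
P2 indiff ⇒ p·0+(1-p)·10 = p·2+(1-p)·0 ⇒ p(-2) = (1-p)(-10) ⇒ p = 5/6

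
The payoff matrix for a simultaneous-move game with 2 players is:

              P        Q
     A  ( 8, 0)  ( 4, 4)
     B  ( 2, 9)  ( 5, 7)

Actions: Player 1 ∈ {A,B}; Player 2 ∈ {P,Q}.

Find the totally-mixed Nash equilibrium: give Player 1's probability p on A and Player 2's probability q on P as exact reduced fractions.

(p,q) = (1/3, 1/7)

P1 indiff ⇒ q·8+(1-q)·4 = q·2+(1-q)·5 ⇒ q(6) = (1-q)(1) ⇒ q = 1/7
P2 indiff ⇒ p·0+(1-p)·9 = p·4+(1-p)·7 ⇒ p(-4) = (1-p)(-2) ⇒ p = 1/3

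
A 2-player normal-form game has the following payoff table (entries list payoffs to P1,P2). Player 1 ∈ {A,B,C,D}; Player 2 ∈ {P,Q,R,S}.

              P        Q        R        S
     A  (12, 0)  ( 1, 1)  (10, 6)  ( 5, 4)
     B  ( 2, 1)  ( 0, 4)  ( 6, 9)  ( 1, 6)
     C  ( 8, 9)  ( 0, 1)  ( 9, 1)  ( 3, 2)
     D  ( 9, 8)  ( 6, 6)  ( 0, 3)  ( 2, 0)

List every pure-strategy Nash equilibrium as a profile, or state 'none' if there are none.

(A,P): not NE [P2→R gives 6>0]
(A,Q): not NE [P1→D gives 6>1; P2→R gives 6>1]
(A,R): NE
(A,S): not NE [P2→R gives 6>4]
(B,P): not NE [P1→A gives 12>2; P2→R gives 9>1]
(B,Q): not NE [P1→D gives 6>0; P2→R gives 9>4]
(B,R): not NE [P1→A gives 10>6]
(B,S): not NE [P1→A gives 5>1; P2→R gives 9>6]
(C,P): not NE [P1→A gives 12>8]
(C,Q): not NE [P1→D gives 6>0; P2→P gives 9>1]
(C,R): not NE [P1→A gives 10>9; P2→P gives 9>1]
(C,S): not NE [P1→A gives 5>3; P2→P gives 9>2]
(D,P): not NE [P1→A gives 12>9]
(D,Q): not NE [P2→P gives 8>6]
(D,R): not NE [P1→A gives 10>0; P2→P gives 8>3]
(D,S): not NE [P1→A gives 5>2; P2→P gives 8>0]

Nash profiles: (A,R)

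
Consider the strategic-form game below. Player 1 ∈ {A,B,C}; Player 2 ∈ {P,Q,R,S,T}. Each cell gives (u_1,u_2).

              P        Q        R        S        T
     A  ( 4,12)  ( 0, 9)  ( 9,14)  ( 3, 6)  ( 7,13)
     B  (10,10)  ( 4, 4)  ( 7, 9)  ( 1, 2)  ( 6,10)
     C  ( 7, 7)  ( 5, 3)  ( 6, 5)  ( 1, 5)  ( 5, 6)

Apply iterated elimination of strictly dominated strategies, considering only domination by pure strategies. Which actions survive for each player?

Survivors P1:{A,B} P2:{P,R,T}

P2 drop Q (P beats it: A:12>9 B:10>4 C:7>3)
P2 drop S (P beats it: A:12>6 B:10>2 C:7>5)
P1 drop C (B beats it: P:10>7 R:7>6 T:6>5)
P1→{A,B} P2→{P,R,T}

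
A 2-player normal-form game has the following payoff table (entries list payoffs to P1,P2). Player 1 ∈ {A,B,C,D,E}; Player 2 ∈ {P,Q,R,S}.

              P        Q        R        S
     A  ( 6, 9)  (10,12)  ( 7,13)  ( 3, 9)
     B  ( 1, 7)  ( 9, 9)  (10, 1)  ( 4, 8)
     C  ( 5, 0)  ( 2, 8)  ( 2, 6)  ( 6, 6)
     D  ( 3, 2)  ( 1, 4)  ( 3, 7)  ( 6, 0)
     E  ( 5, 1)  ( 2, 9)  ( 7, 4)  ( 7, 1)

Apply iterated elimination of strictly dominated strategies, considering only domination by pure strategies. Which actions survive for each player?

P1 drop D (E beats it: P:5>3 Q:2>1 R:7>3 S:7>6)
P2 drop P (Q beats it: A:12>9 B:9>7 C:8>0 E:9>1)
P2 drop S (Q beats it: A:12>9 B:9>8 C:8>6 E:9>1)
P1 drop C (A beats it: Q:10>2 R:7>2)
P1 drop E (B beats it: Q:9>2 R:10>7)
P1→{A,B} P2→{Q,R}

Survivors P1:{A,B} P2:{Q,R}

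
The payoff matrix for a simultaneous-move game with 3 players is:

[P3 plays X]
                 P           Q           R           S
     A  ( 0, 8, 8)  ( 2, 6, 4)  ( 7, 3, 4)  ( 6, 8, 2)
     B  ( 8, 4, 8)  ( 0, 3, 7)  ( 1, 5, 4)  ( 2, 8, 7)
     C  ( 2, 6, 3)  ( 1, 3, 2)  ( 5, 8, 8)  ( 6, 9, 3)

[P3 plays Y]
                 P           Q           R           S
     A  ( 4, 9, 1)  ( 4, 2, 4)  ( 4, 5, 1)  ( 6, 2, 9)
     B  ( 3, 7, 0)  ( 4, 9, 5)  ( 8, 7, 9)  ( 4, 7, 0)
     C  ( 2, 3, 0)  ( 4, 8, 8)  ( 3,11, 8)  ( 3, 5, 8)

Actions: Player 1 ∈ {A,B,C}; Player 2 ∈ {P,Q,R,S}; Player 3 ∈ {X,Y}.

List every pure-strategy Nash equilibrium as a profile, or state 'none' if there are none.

(A,P,X): not NE [P1→B gives 8>0]
(A,P,Y): not NE [P3→X gives 8>1]
(A,Q,X): not NE [P2→S gives 8>6]
(A,Q,Y): not NE [P2→P gives 9>2]
(A,R,X): not NE [P2→S gives 8>3]
(A,R,Y): not NE [P1→B gives 8>4; P2→P gives 9>5; P3→X gives 4>1]
(A,S,X): not NE [P3→Y gives 9>2]
(A,S,Y): not NE [P2→P gives 9>2]
(B,P,X): not NE [P2→S gives 8>4]
(B,P,Y): not NE [P1→A gives 4>3; P2→Q gives 9>7; P3→X gives 8>0]
(B,Q,X): not NE [P1→A gives 2>0; P2→S gives 8>3]
(B,Q,Y): not NE [P3→X gives 7>5]
(B,R,X): not NE [P1→A gives 7>1; P2→S gives 8>5; P3→Y gives 9>4]
(B,R,Y): not NE [P2→Q gives 9>7]
(B,S,X): not NE [P1→C gives 6>2]
(B,S,Y): not NE [P1→A gives 6>4; P2→Q gives 9>7; P3→X gives 7>0]
(C,P,X): not NE [P1→B gives 8>2; P2→S gives 9>6]
(C,P,Y): not NE [P1→A gives 4>2; P2→R gives 11>3; P3→X gives 3>0]
(C,Q,X): not NE [P1→A gives 2>1; P2→S gives 9>3; P3→Y gives 8>2]
(C,Q,Y): not NE [P2→R gives 11>8]
(C,R,X): not NE [P1→A gives 7>5; P2→S gives 9>8]
(C,R,Y): not NE [P1→B gives 8>3]
(C,S,X): not NE [P3→Y gives 8>3]
(C,S,Y): not NE [P1→A gives 6>3; P2→R gives 11>5]

No pure NE.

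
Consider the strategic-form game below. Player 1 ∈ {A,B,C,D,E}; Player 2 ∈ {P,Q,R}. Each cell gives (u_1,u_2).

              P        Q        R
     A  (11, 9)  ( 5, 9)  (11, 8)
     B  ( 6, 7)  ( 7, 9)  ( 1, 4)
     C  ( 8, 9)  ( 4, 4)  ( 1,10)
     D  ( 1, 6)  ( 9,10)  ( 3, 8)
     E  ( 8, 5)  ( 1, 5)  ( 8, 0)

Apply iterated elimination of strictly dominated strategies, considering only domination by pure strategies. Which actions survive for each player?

IESDS → P1:{A,B,D} P2:{P,Q}

P1 drop C (A beats it: P:11>8 Q:5>4 R:11>1)
P1 drop E (A beats it: P:11>8 Q:5>1 R:11>8)
P2 drop R (Q beats it: A:9>8 B:9>4 D:10>8)
P1→{A,B,D} P2→{P,Q}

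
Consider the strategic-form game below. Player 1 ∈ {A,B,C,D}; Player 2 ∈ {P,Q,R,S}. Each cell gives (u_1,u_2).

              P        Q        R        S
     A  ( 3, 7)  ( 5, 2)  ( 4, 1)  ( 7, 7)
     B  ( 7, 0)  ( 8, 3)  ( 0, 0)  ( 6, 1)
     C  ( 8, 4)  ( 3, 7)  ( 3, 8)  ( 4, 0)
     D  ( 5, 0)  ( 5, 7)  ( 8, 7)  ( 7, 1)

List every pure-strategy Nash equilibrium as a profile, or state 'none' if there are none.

(A,P): not NE [P1→C gives 8>3]
(A,Q): not NE [P1→B gives 8>5; P2→S gives 7>2]
(A,R): not NE [P1→D gives 8>4; P2→S gives 7>1]
(A,S): NE
(B,P): not NE [P1→C gives 8>7; P2→Q gives 3>0]
(B,Q): NE
(B,R): not NE [P1→D gives 8>0; P2→Q gives 3>0]
(B,S): not NE [P1→D gives 7>6; P2→Q gives 3>1]
(C,P): not NE [P2→R gives 8>4]
(C,Q): not NE [P1→B gives 8>3; P2→R gives 8>7]
(C,R): not NE [P1→D gives 8>3]
(C,S): not NE [P1→D gives 7>4; P2→R gives 8>0]
(D,P): not NE [P1→C gives 8>5; P2→R gives 7>0]
(D,Q): not NE [P1→B gives 8>5]
(D,R): NE
(D,S): not NE [P2→R gives 7>1]

NE set: (A,S), (B,Q), (D,R)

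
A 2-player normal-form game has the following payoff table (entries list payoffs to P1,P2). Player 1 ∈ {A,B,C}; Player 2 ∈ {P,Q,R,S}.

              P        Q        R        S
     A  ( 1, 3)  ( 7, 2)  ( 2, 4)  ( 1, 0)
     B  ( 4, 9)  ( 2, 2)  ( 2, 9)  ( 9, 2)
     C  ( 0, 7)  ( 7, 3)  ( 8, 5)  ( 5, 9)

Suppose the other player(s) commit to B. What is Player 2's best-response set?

P2 best: {P,R}

u_2(P vs B) = 9
u_2(Q vs B) = 2
u_2(R vs B) = 9
u_2(S vs B) = 2
max payoff 9 at {P,R}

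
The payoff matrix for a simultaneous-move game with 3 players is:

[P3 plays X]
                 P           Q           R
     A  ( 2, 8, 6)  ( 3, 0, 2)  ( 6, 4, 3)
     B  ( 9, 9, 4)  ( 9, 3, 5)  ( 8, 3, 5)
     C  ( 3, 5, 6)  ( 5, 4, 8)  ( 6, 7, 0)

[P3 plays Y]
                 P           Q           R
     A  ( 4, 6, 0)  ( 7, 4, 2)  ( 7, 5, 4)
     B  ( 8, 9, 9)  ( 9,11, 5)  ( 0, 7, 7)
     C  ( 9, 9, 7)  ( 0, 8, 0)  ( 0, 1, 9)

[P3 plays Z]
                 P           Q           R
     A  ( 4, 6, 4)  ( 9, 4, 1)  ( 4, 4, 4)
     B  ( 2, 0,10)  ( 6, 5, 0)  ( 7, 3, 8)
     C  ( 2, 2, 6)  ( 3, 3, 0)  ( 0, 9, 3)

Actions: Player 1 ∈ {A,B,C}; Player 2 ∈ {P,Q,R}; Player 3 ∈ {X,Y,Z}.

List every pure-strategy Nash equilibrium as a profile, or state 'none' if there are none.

(A,P,X): not NE [P1→B gives 9>2]
(A,P,Y): not NE [P1→C gives 9>4; P3→X gives 6>0]
(A,P,Z): not NE [P3→X gives 6>4]
(A,Q,X): not NE [P1→B gives 9>3; P2→P gives 8>0]
(A,Q,Y): not NE [P1→B gives 9>7; P2→P gives 6>4]
(A,Q,Z): not NE [P2→P gives 6>4; P3→Y gives 2>1]
(A,R,X): not NE [P1→B gives 8>6; P2→P gives 8>4; P3→Z gives 4>3]
(A,R,Y): not NE [P2→P gives 6>5]
(A,R,Z): not NE [P1→B gives 7>4; P2→P gives 6>4]
(B,P,X): not NE [P3→Z gives 10>4]
(B,P,Y): not NE [P1→C gives 9>8; P2→Q gives 11>9; P3→Z gives 10>9]
(B,P,Z): not NE [P1→A gives 4>2; P2→Q gives 5>0]
(B,Q,X): not NE [P2→P gives 9>3]
(B,Q,Y): NE
(B,Q,Z): not NE [P1→A gives 9>6; P3→Y gives 5>0]
(B,R,X): not NE [P2→P gives 9>3; P3→Z gives 8>5]
(B,R,Y): not NE [P1→A gives 7>0; P2→Q gives 11>7; P3→Z gives 8>7]
(B,R,Z): not NE [P2→Q gives 5>3]
(C,P,X): not NE [P1→B gives 9>3; P2→R gives 7>5; P3→Y gives 7>6]
(C,P,Y): NE
(C,P,Z): not NE [P1→A gives 4>2; P2→R gives 9>2; P3→Y gives 7>6]
(C,Q,X): not NE [P1→B gives 9>5; P2→R gives 7>4]
(C,Q,Y): not NE [P1→B gives 9>0; P2→P gives 9>8; P3→X gives 8>0]
(C,Q,Z): not NE [P1→A gives 9>3; P2→R gives 9>3; P3→X gives 8>0]
(C,R,X): not NE [P1→B gives 8>6; P3→Y gives 9>0]
(C,R,Y): not NE [P1→A gives 7>0; P2→P gives 9>1]
(C,R,Z): not NE [P1→B gives 7>0; P3→Y gives 9>3]

Nash profiles: (B,Q,Y), (C,P,Y)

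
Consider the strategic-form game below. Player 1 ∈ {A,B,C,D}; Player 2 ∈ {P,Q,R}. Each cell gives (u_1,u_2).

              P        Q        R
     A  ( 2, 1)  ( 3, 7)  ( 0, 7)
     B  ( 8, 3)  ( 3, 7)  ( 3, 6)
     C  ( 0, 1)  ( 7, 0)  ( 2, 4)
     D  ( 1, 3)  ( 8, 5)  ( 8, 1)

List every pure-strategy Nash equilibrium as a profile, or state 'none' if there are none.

NE set: (D,Q)

(A,P): not NE [P1→B gives 8>2; P2→R gives 7>1]
(A,Q): not NE [P1→D gives 8>3]
(A,R): not NE [P1→D gives 8>0]
(B,P): not NE [P2→Q gives 7>3]
(B,Q): not NE [P1→D gives 8>3]
(B,R): not NE [P1→D gives 8>3; P2→Q gives 7>6]
(C,P): not NE [P1→B gives 8>0; P2→R gives 4>1]
(C,Q): not NE [P1→D gives 8>7; P2→R gives 4>0]
(C,R): not NE [P1→D gives 8>2]
(D,P): not NE [P1→B gives 8>1; P2→Q gives 5>3]
(D,Q): NE
(D,R): not NE [P2→Q gives 5>1]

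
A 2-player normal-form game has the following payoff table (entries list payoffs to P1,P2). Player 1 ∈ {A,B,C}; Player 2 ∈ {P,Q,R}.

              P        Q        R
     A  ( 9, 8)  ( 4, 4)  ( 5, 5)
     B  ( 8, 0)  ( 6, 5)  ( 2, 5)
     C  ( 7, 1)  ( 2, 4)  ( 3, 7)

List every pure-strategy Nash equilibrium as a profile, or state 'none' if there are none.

(A,P): NE
(A,Q): not NE [P1→B gives 6>4; P2→P gives 8>4]
(A,R): not NE [P2→P gives 8>5]
(B,P): not NE [P1→A gives 9>8; P2→R gives 5>0]
(B,Q): NE
(B,R): not NE [P1→A gives 5>2]
(C,P): not NE [P1→A gives 9>7; P2→R gives 7>1]
(C,Q): not NE [P1→B gives 6>2; P2→R gives 7>4]
(C,R): not NE [P1→A gives 5>3]

Nash profiles: (A,P), (B,Q)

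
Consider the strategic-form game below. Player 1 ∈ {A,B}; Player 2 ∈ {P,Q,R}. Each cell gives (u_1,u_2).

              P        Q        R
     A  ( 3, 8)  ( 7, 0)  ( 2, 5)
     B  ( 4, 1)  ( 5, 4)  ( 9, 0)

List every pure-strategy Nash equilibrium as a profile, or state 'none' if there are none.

PSNE: ∅

(A,P): not NE [P1→B gives 4>3]
(A,Q): not NE [P2→P gives 8>0]
(A,R): not NE [P1→B gives 9>2; P2→P gives 8>5]
(B,P): not NE [P2→Q gives 4>1]
(B,Q): not NE [P1→A gives 7>5]
(B,R): not NE [P2→Q gives 4>0]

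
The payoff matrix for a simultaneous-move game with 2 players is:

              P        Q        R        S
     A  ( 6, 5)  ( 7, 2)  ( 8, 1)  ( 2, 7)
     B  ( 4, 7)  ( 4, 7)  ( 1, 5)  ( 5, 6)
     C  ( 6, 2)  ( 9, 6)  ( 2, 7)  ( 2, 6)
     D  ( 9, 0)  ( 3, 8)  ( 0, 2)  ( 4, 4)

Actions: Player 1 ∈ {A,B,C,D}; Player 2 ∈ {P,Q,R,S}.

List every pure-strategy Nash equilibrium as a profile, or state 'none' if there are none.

PSNE: ∅

(A,P): not NE [P1→D gives 9>6; P2→S gives 7>5]
(A,Q): not NE [P1→C gives 9>7; P2→S gives 7>2]
(A,R): not NE [P2→S gives 7>1]
(A,S): not NE [P1→B gives 5>2]
(B,P): not NE [P1→D gives 9>4]
(B,Q): not NE [P1→C gives 9>4]
(B,R): not NE [P1→A gives 8>1; P2→Q gives 7>5]
(B,S): not NE [P2→Q gives 7>6]
(C,P): not NE [P1→D gives 9>6; P2→R gives 7>2]
(C,Q): not NE [P2→R gives 7>6]
(C,R): not NE [P1→A gives 8>2]
(C,S): not NE [P1→B gives 5>2; P2→R gives 7>6]
(D,P): not NE [P2→Q gives 8>0]
(D,Q): not NE [P1→C gives 9>3]
(D,R): not NE [P1→A gives 8>0; P2→Q gives 8>2]
(D,S): not NE [P1→B gives 5>4; P2→Q gives 8>4]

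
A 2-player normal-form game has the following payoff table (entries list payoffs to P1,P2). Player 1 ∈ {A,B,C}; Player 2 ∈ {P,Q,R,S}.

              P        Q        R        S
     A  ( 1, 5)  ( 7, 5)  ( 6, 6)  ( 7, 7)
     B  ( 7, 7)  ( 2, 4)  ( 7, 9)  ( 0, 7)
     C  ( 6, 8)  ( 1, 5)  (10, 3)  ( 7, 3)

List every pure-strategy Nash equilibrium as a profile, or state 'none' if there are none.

PSNE = {(A,S)}

(A,P): not NE [P1→B gives 7>1; P2→S gives 7>5]
(A,Q): not NE [P2→S gives 7>5]
(A,R): not NE [P1→C gives 10>6; P2→S gives 7>6]
(A,S): NE
(B,P): not NE [P2→R gives 9>7]
(B,Q): not NE [P1→A gives 7>2; P2→R gives 9>4]
(B,R): not NE [P1→C gives 10>7]
(B,S): not NE [P1→C gives 7>0; P2→R gives 9>7]
(C,P): not NE [P1→B gives 7>6]
(C,Q): not NE [P1→A gives 7>1; P2→P gives 8>5]
(C,R): not NE [P2→P gives 8>3]
(C,S): not NE [P2→P gives 8>3]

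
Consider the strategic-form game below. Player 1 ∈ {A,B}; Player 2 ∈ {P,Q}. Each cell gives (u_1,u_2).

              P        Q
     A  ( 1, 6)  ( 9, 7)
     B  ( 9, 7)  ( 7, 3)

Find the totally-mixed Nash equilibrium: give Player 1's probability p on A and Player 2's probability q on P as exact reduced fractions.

P1 mixes 4/5 on A; P2 mixes 1/5 on P

P1 indiff ⇒ q·1+(1-q)·9 = q·9+(1-q)·7 ⇒ q(-8) = (1-q)(-2) ⇒ q = 1/5
P2 indiff ⇒ p·6+(1-p)·7 = p·7+(1-p)·3 ⇒ p(-1) = (1-p)(-4) ⇒ p = 4/5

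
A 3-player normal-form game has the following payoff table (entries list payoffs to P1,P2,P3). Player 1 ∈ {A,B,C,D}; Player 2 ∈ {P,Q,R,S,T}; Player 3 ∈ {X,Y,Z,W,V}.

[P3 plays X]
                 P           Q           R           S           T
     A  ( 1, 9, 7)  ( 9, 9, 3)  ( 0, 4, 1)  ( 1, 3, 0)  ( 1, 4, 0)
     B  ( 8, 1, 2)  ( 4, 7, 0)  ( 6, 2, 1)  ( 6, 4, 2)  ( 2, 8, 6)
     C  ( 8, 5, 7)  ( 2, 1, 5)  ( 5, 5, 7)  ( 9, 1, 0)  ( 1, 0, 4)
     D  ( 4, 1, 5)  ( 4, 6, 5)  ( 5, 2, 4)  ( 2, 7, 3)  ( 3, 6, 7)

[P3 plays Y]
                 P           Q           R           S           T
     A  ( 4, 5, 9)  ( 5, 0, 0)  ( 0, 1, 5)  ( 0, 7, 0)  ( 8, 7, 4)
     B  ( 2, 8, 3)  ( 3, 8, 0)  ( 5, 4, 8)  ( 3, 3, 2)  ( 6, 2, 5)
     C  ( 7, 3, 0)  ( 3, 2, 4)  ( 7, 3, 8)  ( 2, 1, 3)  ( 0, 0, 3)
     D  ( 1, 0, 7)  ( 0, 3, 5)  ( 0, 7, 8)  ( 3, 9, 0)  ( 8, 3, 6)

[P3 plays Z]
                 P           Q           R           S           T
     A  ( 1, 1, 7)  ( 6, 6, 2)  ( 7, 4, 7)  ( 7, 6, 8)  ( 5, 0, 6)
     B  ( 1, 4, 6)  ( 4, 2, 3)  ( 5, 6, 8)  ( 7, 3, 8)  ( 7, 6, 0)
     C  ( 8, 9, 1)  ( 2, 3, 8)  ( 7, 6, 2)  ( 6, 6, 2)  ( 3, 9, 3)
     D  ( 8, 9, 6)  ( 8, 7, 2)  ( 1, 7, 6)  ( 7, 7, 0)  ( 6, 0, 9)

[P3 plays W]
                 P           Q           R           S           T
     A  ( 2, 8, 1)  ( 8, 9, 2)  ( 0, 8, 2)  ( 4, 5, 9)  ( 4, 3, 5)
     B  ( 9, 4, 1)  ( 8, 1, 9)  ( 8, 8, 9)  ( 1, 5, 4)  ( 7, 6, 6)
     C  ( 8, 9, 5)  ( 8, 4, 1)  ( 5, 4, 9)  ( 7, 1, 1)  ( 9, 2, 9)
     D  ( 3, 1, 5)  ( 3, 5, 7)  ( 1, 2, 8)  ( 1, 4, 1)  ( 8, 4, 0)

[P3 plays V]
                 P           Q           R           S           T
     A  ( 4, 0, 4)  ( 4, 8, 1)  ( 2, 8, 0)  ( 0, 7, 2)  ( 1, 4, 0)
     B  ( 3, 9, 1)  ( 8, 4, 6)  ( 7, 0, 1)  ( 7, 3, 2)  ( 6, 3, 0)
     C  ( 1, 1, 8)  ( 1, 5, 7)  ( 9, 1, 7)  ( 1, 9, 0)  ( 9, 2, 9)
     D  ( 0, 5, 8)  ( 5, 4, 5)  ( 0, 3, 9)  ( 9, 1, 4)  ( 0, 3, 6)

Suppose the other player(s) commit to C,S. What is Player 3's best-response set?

u_3(X vs C,S) = 0
u_3(Y vs C,S) = 3
u_3(Z vs C,S) = 2
u_3(W vs C,S) = 1
u_3(V vs C,S) = 0
max payoff 3 at {Y}

BR_3 = {Y}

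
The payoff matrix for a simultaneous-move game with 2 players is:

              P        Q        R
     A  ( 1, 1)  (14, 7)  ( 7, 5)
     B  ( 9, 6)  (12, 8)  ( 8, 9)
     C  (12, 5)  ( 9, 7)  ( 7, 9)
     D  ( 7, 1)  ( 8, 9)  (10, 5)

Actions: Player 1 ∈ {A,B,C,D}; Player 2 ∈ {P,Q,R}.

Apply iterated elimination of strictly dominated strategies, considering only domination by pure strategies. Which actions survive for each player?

Survivors P1:{A,B,D} P2:{Q,R}

P2 drop P (Q beats it: A:7>1 B:8>6 C:7>5 D:9>1)
P1 drop C (B beats it: Q:12>9 R:8>7)
P1→{A,B,D} P2→{Q,R}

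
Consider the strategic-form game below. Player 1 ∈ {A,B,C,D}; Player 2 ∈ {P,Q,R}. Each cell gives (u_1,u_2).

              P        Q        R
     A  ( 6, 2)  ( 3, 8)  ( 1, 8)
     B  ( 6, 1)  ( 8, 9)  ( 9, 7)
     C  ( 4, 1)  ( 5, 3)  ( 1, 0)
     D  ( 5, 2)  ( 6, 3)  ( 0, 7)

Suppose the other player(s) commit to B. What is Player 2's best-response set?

u_2(P vs B) = 1
u_2(Q vs B) = 9
u_2(R vs B) = 7
max payoff 9 at {Q}

argmax u_2 = {Q}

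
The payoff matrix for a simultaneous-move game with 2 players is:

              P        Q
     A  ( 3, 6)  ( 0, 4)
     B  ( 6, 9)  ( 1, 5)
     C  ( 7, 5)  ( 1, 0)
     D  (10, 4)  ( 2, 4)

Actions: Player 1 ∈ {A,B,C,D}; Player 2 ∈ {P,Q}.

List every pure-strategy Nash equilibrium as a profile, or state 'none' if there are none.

(A,P): not NE [P1→D gives 10>3]
(A,Q): not NE [P1→D gives 2>0; P2→P gives 6>4]
(B,P): not NE [P1→D gives 10>6]
(B,Q): not NE [P1→D gives 2>1; P2→P gives 9>5]
(C,P): not NE [P1→D gives 10>7]
(C,Q): not NE [P1→D gives 2>1; P2→P gives 5>0]
(D,P): NE
(D,Q): NE

PSNE = {(D,P), (D,Q)}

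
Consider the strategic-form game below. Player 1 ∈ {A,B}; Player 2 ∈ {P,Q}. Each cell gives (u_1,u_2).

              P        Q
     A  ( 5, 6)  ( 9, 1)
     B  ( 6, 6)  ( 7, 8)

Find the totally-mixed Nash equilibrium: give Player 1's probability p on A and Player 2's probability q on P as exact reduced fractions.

P1 indiff ⇒ q·5+(1-q)·9 = q·6+(1-q)·7 ⇒ q(-1) = (1-q)(-2) ⇒ q = 2/3
P2 indiff ⇒ p·6+(1-p)·6 = p·1+(1-p)·8 ⇒ p(5) = (1-p)(2) ⇒ p = 2/7

p=2/7, q=2/3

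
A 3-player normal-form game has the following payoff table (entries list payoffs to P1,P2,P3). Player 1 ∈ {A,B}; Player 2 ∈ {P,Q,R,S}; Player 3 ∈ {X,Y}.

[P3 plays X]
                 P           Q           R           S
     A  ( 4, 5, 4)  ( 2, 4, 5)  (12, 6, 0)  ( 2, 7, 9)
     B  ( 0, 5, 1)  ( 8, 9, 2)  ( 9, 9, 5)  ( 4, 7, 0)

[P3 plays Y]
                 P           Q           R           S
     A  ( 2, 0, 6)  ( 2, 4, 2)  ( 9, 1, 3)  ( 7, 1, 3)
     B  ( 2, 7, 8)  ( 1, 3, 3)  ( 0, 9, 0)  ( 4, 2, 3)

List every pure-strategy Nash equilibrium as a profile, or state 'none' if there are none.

(A,P,X): not NE [P2→S gives 7>5; P3→Y gives 6>4]
(A,P,Y): not NE [P2→Q gives 4>0]
(A,Q,X): not NE [P1→B gives 8>2; P2→S gives 7>4]
(A,Q,Y): not NE [P3→X gives 5>2]
(A,R,X): not NE [P2→S gives 7>6; P3→Y gives 3>0]
(A,R,Y): not NE [P2→Q gives 4>1]
(A,S,X): not NE [P1→B gives 4>2]
(A,S,Y): not NE [P2→Q gives 4>1; P3→X gives 9>3]
(B,P,X): not NE [P1→A gives 4>0; P2→R gives 9>5; P3→Y gives 8>1]
(B,P,Y): not NE [P2→R gives 9>7]
(B,Q,X): not NE [P3→Y gives 3>2]
(B,Q,Y): not NE [P1→A gives 2>1; P2→R gives 9>3]
(B,R,X): not NE [P1→A gives 12>9]
(B,R,Y): not NE [P1→A gives 9>0; P3→X gives 5>0]
(B,S,X): not NE [P2→R gives 9>7; P3→Y gives 3>0]
(B,S,Y): not NE [P1→A gives 7>4; P2→R gives 9>2]

Equilibria: none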